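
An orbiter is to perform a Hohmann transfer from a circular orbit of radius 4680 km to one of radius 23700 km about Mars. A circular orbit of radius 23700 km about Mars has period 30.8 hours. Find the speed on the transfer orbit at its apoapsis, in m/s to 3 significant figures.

From Kepler's third law T² = 4π²r³/μ at r = 23700 km, T = 30.8 hours = 30.8 × 3600 s = 1.1088×10^5 s: μ = 4π²r³/T² = 42746.3 km³/s².
Semi-major axis of the transfer orbit: a_t = (4680 + 23700)/2 = 14190 km.
At apoapsis, r = 23700 km.
Vis-viva: v = √[μ(2/r − 1/a_t)] = √[42746.3 × (2/23700 − 1/14190)] = 0.7713 km/s.

v = 771 m/s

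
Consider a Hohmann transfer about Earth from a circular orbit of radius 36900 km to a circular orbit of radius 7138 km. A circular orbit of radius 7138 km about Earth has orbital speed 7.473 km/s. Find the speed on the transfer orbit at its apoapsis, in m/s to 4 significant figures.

From the circular-orbit relation v² = μ/r at r = 7138 km: μ = v²r = (7.473)² × 7138 = 3.98627×10^5 km³/s².
Semi-major axis of the transfer orbit: a_t = (36900 + 7138)/2 = 22019 km.
The apoapsis of the transfer ellipse is at r = 36900 km.
Vis-viva: v = √[μ(2/r − 1/a_t)] = √[3.98627×10^5 × (2/36900 − 1/22019)] = 1.871 km/s.

v = 1871 m/s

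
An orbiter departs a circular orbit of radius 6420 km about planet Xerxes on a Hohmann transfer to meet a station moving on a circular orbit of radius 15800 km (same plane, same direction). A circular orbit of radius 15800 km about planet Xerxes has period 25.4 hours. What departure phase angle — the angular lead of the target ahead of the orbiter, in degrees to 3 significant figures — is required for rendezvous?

From Kepler's third law T² = 4π²r³/μ at r = 15800 km, T = 25.4 hours = 25.4 × 3600 s = 91440 s: μ = 4π²r³/T² = 18623.4 km³/s².
The Hohmann ellipse has a_t = (r₁ + r₂)/2 = 11110 km.
Transfer time t = π√(a_t³/μ) = 26960 s.
Target angular speed ω₂ = √(μ/r₂³) = 6.871×10^-5 rad/s.
Angle swept by the target during transfer: ω₂·t = 1.852 rad = 106.1°.
The orbiter traverses 180° on the transfer ellipse, so the target must lead by 180° − 106.1° = 73.9°.

φ = 73.9°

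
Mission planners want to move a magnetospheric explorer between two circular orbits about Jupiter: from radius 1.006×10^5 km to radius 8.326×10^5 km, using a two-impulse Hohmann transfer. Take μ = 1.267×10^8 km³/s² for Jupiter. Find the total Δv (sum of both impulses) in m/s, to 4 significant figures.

The Hohmann ellipse has a_t = (r₁ + r₂)/2 = 4.666×10^5 km.
At r₁ the circular-orbit speed is v₁ = √(μ/r₁) = 35.49 km/s.
On the transfer ellipse at r₁, vis-viva gives v_p = √[μ(2/r₁ − 1/a_t)] = 47.41 km/s.
First burn Δv₁ = |v_p − v₁| = 11.92 km/s.
Circular speed at r₂: v₂ = √(μ/r₂) = 12.336 km/s.
Transfer-orbit speed at r₂: v_a = √[μ(2/r₂ − 1/a_t)] = 5.7279 km/s.
Second burn Δv₂ = |v₂ − v_a| = 6.608 km/s.
Total Δv = Δv₁ + Δv₂ = 18.53 km/s.

Δv = 18530 m/s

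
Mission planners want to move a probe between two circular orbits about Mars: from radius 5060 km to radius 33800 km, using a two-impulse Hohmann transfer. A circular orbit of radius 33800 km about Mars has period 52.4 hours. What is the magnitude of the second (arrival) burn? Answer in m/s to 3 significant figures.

Δv₂ = 551 m/s

From Kepler's third law T² = 4π²r³/μ at r = 33800 km, T = 52.4 hours = 52.4 × 3600 s = 1.8864×10^5 s: μ = 4π²r³/T² = 42839.3 km³/s².
The Hohmann ellipse has a_t = (r₁ + r₂)/2 = 19430 km.
Circular speed at r = 33800 km: v_c = √(μ/r) = 1.1258 km/s.
Transfer-orbit speed at the same r (vis-viva, a = a_t): v_t = √[μ(2/r − 1/a_t)] = 0.57452 km/s.
Δv₂ = |v_t − v_c| = |0.57452 − 1.1258| = 0.5513 km/s.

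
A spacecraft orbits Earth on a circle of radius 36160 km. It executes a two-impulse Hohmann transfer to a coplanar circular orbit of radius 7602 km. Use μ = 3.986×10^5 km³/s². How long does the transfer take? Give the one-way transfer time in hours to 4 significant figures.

t = 4.474 hours

The Hohmann ellipse has a_t = (r₁ + r₂)/2 = 21881 km.
Transfer time t = π√(a_t³/μ) = π√((21881)³ / 3.986×10^5) = 16106 s.
Converting: 16106 s ÷ 3600 s/hour = 4.474 hours.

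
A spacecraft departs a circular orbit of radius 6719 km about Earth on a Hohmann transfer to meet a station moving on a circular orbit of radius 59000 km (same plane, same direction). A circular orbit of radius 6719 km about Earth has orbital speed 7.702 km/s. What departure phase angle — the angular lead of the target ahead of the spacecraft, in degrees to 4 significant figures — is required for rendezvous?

φ = 105.2°

From the circular-orbit relation v² = μ/r at r = 6719 km: μ = v²r = (7.702)² × 6719 = 3.98576×10^5 km³/s².
Transfer-ellipse semi-major axis a_t = (r₁ + r₂)/2 = (6719 + 59000)/2 = 32859.5 km.
Transfer time t = π√(a_t³/μ) = 29640.5 s.
The target's mean motion on its circular orbit is ω₂ = √(μ/r₂³) = 4.40532×10^-5 rad/s.
Angle swept by the target during transfer: ω₂·t = 1.30576 rad = 74.81°.
The spacecraft traverses 180° on the transfer ellipse, so the target must lead by 180° − 74.81° = 105.2°.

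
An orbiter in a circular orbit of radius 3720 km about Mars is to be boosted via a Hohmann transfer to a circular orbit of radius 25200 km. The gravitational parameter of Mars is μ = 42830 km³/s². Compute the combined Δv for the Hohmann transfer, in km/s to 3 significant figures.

Transfer-ellipse semi-major axis a_t = (r₁ + r₂)/2 = (3720 + 25200)/2 = 14460 km.
At r₁ the circular-orbit speed is v₁ = √(μ/r₁) = 3.39315 km/s.
On the transfer ellipse at r₁, vis-viva gives v_p = √[μ(2/r₁ − 1/a_t)] = 4.47939 km/s.
First burn Δv₁ = |v_p − v₁| = 1.0862 km/s.
At r₂, v₂ = √(μ/r₂) = 1.30369 km/s.
Transfer-orbit speed at r₂: v_a = √[μ(2/r₂ − 1/a_t)] = 0.661243 km/s.
Second burn Δv₂ = |v₂ − v_a| = 0.64245 km/s.
Δv = Δv₁ + Δv₂ = 1.0862 + 0.64245 = 1.729 km/s.

Δv = 1.73 km/s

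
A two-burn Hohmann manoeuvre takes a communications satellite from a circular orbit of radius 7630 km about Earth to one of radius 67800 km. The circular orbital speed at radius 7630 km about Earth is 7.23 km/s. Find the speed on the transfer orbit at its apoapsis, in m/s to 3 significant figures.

From the circular-orbit relation v² = μ/r at r = 7630 km: μ = v²r = (7.23)² × 7630 = 3.98842×10^5 km³/s².
Semi-major axis of the transfer orbit: a_t = (7630 + 67800)/2 = 37715 km.
The apoapsis of the transfer ellipse is at r = 67800 km.
From the vis-viva equation, v = √[μ(2/r − 1/a_t)] = 1.091 km/s.

v = 1090 m/s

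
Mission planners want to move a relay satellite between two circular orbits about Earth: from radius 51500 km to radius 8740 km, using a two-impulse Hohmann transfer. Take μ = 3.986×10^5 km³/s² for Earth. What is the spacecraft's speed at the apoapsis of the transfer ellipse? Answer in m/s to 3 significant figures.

v = 1500 m/s

Transfer-ellipse semi-major axis a_t = (r₁ + r₂)/2 = (51500 + 8740)/2 = 30120 km.
At apoapsis, r = 51500 km.
Applying v² = μ(2/r − 1/a_t): v = 1.499 km/s.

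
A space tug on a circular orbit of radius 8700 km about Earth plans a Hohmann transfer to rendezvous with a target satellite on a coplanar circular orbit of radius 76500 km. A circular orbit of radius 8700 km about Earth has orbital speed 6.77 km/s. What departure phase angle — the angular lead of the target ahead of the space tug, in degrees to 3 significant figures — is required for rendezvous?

φ = 105°

From the circular-orbit relation v² = μ/r at r = 8700 km: μ = v²r = (6.77)² × 8700 = 3.98746×10^5 km³/s².
Transfer-ellipse semi-major axis a_t = (r₁ + r₂)/2 = (8700 + 76500)/2 = 42600 km.
The half-period of the transfer ellipse is t = π√(a_t³/μ) = 43744 s.
The target's mean motion on its circular orbit is ω₂ = √(μ/r₂³) = 2.9844×10^-5 rad/s.
Angle swept by the target during transfer: ω₂·t = 1.3055 rad = 74.80°.
The space tug traverses 180° on the transfer ellipse, so the target must lead by 180° − 74.80° = 105°.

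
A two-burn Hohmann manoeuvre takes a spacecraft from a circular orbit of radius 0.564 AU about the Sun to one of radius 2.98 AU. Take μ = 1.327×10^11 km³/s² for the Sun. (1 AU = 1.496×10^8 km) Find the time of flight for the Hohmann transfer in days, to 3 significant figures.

In km: r₁ = 0.564 × 1.496×10^8 = 8.43744×10^7 km; r₂ = 2.98 × 1.496×10^8 = 4.45808×10^8 km.
Semi-major axis of the transfer orbit: a_t = (8.43744×10^7 + 4.45808×10^8)/2 = 2.650912×10^8 km.
Half the transfer-orbit period gives t = π√(a_t³/μ) = 3.722×10^7 s.
Converting: 3.722×10^7 s ÷ 86400 s/day = 431 days.

t = 431 days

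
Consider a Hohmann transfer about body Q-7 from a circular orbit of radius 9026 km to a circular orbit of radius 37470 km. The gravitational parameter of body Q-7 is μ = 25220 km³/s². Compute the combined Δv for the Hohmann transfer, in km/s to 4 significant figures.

Semi-major axis of the transfer orbit: a_t = (9026 + 37470)/2 = 23248 km.
Circular speed at r₁: v₁ = √(μ/r₁) = √(25220/9026) = 1.67157 km/s.
Transfer-orbit speed at r₁ (v² = μ(2/r − 1/a)): v_p = √[μ(2/r₁ − 1/a_t)] = 2.12214 km/s.
First burn Δv₁ = |v_p − v₁| = 0.4506 km/s.
Circular speed at r₂: v₂ = √(μ/r₂) = 0.8204 km/s.
Transfer-orbit speed at r₂: v_a = √[μ(2/r₂ − 1/a_t)] = 0.5112 km/s.
Second burn Δv₂ = |v₂ − v_a| = 0.3092 km/s.
Total Δv = Δv₁ + Δv₂ = 0.7598 km/s.

Δv = 0.7598 km/s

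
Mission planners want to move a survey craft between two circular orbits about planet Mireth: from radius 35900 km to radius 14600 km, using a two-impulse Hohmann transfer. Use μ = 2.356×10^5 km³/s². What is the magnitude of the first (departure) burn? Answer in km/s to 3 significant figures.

Transfer-ellipse semi-major axis a_t = (r₁ + r₂)/2 = (35900 + 14600)/2 = 25250 km.
On the circular orbit at r = 35900 km, v_c = √(μ/r) = 2.5618 km/s.
Transfer-orbit speed at the same r (vis-viva, a = a_t): v_t = √[μ(2/r − 1/a_t)] = 1.9480 km/s.
Δv₁ = |v_t − v_c| = |1.9480 − 2.5618| = 0.6138 km/s.

Δv₁ = 0.614 km/s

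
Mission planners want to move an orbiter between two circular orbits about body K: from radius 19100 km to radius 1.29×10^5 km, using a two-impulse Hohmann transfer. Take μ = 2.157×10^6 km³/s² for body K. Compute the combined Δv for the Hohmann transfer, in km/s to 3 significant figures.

Δv = 5.41 km/s

Semi-major axis of the transfer orbit: a_t = (19100 + 1.290×10^5)/2 = 74050 km.
Circular speed at r₁: v₁ = √(μ/r₁) = √(2.157×10^6/19100) = 10.6269 km/s.
On the transfer ellipse at r₁, vis-viva equation gives v_p = √[μ(2/r₁ − 1/a_t)] = 14.0262 km/s.
First burn Δv₁ = |v_p − v₁| = 3.3993 km/s.
Circular speed at r₂: v₂ = √(μ/r₂) = 4.08912 km/s.
Transfer-orbit speed at r₂: v_a = √[μ(2/r₂ − 1/a_t)] = 2.07675 km/s.
Second burn Δv₂ = |v₂ − v_a| = 2.0124 km/s.
Total Δv = Δv₁ + Δv₂ = 5.412 km/s.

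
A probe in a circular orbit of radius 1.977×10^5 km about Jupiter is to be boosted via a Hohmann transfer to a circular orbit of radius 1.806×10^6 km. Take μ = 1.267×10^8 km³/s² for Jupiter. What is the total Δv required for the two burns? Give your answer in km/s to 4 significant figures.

Δv = 13.33 km/s

Transfer-ellipse semi-major axis a_t = (r₁ + r₂)/2 = (1.977×10^5 + 1.806×10^6)/2 = 1.00185×10^6 km.
At r₁ the circular-orbit speed is v₁ = √(μ/r₁) = 25.315 km/s.
On the transfer ellipse at r₁, vis-viva equation gives v_p = √[μ(2/r₁ − 1/a_t)] = 33.989 km/s.
First burn Δv₁ = |v_p − v₁| = 8.674 km/s.
Circular speed at r₂: v₂ = √(μ/r₂) = 8.376 km/s.
Transfer-orbit speed at r₂: v_a = √[μ(2/r₂ − 1/a_t)] = 3.721 km/s.
Second burn Δv₂ = |v₂ − v_a| = 4.655 km/s.
Δv = Δv₁ + Δv₂ = 8.674 + 4.655 = 13.33 km/s.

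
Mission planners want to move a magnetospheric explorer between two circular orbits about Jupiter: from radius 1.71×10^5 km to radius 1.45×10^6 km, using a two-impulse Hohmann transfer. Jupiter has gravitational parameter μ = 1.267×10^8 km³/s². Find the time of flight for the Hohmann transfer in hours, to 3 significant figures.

The Hohmann ellipse has a_t = (r₁ + r₂)/2 = 8.105×10^5 km.
Half the transfer-orbit period gives t = π√(a_t³/μ) = 2.037×10^5 s.
Converting: 2.037×10^5 s ÷ 3600 s/hour = 56.6 hours.

t = 56.6 hours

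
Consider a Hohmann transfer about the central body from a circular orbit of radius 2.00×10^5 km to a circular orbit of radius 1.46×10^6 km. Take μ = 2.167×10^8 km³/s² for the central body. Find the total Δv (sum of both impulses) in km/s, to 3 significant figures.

Semi-major axis of the transfer orbit: a_t = (2.000×10^5 + 1.460×10^6)/2 = 8.300×10^5 km.
Circular speed at r₁: v₁ = √(μ/r₁) = √(2.167×10^8/2.000×10^5) = 32.92 km/s.
On the transfer ellipse at r₁, vis-viva equation gives v_p = √[μ(2/r₁ − 1/a_t)] = 43.66 km/s.
First burn Δv₁ = |v_p − v₁| = 10.74 km/s.
Circular speed at r₂: v₂ = √(μ/r₂) = 12.183 km/s.
Transfer-orbit speed at r₂: v_a = √[μ(2/r₂ − 1/a_t)] = 5.9804 km/s.
Second burn Δv₂ = |v₂ − v_a| = 6.203 km/s.
Total Δv = Δv₁ + Δv₂ = 16.94 km/s.

Δv = 16.9 km/s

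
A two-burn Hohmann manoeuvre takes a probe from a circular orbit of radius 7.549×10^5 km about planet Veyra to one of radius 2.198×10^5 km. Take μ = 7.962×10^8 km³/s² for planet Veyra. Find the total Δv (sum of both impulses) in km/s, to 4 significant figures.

Δv = 25.39 km/s

Semi-major axis of the transfer orbit: a_t = (7.549×10^5 + 2.198×10^5)/2 = 4.8735×10^5 km.
At r₁ the circular-orbit speed is v₁ = √(μ/r₁) = 32.48 km/s.
Transfer-orbit speed at r₁ (v² = μ(2/r − 1/a)): v_a = √[μ(2/r₁ − 1/a_t)] = 21.81 km/s.
First burn Δv₁ = |v_a − v₁| = 10.67 km/s.
At r₂, v₂ = √(μ/r₂) = 60.19 km/s.
Transfer-orbit speed at r₂: v_p = √[μ(2/r₂ − 1/a_t)] = 74.91 km/s.
Second burn Δv₂ = |v₂ − v_p| = 14.72 km/s.
Total Δv = Δv₁ + Δv₂ = 25.39 km/s.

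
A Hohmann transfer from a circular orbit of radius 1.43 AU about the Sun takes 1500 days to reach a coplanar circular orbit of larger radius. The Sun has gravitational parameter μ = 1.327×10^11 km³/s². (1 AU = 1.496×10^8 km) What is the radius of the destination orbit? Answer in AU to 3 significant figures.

In km: r₁ = 1.43 × 1.496×10^8 = 2.13928×10^8 km.
Transfer time t = 1500 days = 1.296×10^8 s, and t = π√(a_t³/μ).
So a_t = (μ t²/π²)^(1/3) = (1.327×10^11 × (1.296×10^8)² / π²)^(1/3) = 6.0897×10^8 km.
Since a_t = (r₁ + r₂)/2, r₂ = 2a_t − r₁ = 2×6.0897×10^8 − 2.13928×10^8 = 1.004012×10^9 km.
In AU: r₂ = 1.004012×10^9 / 1.496×10^8 = 6.71 AU.

r₂ = 6.71 AU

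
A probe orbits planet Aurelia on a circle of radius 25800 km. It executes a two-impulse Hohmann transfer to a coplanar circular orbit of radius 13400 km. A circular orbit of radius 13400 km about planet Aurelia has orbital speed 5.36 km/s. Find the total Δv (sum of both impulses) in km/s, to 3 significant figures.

From the circular-orbit relation v² = μ/r at r = 13400 km: μ = v²r = (5.36)² × 13400 = 3.84977×10^5 km³/s².
Transfer-ellipse semi-major axis a_t = (r₁ + r₂)/2 = (25800 + 13400)/2 = 19600 km.
Circular speed at r₁: v₁ = √(μ/r₁) = √(3.84977×10^5/25800) = 3.86285 km/s.
On the transfer ellipse at r₁, vis-viva gives v_a = √[μ(2/r₁ − 1/a_t)] = 3.19398 km/s.
First burn Δv₁ = |v_a − v₁| = 0.66887 km/s.
At r₂, v₂ = √(μ/r₂) = 5.3600 km/s.
Transfer-orbit speed at r₂: v_p = √[μ(2/r₂ − 1/a_t)] = 6.1496 km/s.
Second burn Δv₂ = |v₂ − v_p| = 0.78960 km/s.
Total Δv = Δv₁ + Δv₂ = 1.458 km/s.

Δv = 1.46 km/s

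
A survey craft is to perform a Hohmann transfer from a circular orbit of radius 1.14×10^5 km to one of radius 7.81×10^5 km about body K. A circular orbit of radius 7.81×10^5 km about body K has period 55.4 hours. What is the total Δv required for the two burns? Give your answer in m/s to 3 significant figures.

From Kepler's third law T² = 4π²r³/μ at r = 7.81×10^5 km, T = 55.4 hours = 55.4 × 3600 s = 1.9944×10^5 s: μ = 4π²r³/T² = 4.72812×10^8 km³/s².
Transfer-ellipse semi-major axis a_t = (r₁ + r₂)/2 = (1.140×10^5 + 7.810×10^5)/2 = 4.475×10^5 km.
At r₁ the circular-orbit speed is v₁ = √(μ/r₁) = 64.401 km/s.
Transfer-orbit speed at r₁ (vis-viva equation): v_p = √[μ(2/r₁ − 1/a_t)] = 85.079 km/s.
First burn Δv₁ = |v_p − v₁| = 20.678 km/s.
Circular speed at r₂: v₂ = √(μ/r₂) = 24.605 km/s.
Transfer-orbit speed at r₂: v_a = √[μ(2/r₂ − 1/a_t)] = 12.419 km/s.
Second burn Δv₂ = |v₂ − v_a| = 12.186 km/s.
Δv = Δv₁ + Δv₂ = 20.678 + 12.186 = 32.86 km/s.

Δv = 32900 m/s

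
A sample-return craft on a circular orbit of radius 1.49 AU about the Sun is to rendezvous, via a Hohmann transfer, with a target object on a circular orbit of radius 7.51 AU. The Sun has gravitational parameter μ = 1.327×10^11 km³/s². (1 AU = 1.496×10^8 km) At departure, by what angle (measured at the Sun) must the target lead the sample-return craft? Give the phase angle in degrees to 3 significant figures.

φ = 96.5°

In km: r₁ = 1.49 × 1.496×10^8 = 2.22904×10^8 km; r₂ = 7.51 × 1.496×10^8 = 1.123496×10^9 km.
Transfer-ellipse semi-major axis a_t = (r₁ + r₂)/2 = (2.22904×10^8 + 1.123496×10^9)/2 = 6.732×10^8 km.
The half-period of the transfer ellipse is t = π√(a_t³/μ) = 1.5064×10^8 s.
The target's mean motion on its circular orbit is ω₂ = √(μ/r₂³) = 9.6734×10^-9 rad/s.
Angle swept by the target during transfer: ω₂·t = 1.4572 rad = 83.49°.
The sample-return craft traverses 180° on the transfer ellipse, so the target must lead by 180° − 83.49° = 96.5°.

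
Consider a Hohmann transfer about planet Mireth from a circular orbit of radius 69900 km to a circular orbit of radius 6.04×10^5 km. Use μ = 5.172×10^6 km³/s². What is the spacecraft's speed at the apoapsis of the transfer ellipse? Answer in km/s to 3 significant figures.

Transfer-ellipse semi-major axis a_t = (r₁ + r₂)/2 = (69900 + 6.040×10^5)/2 = 3.3695×10^5 km.
At apoapsis, r = 6.040×10^5 km.
Vis-viva: v = √[μ(2/r − 1/a_t)] = √[5.172×10^6 × (2/6.040×10^5 − 1/3.3695×10^5)] = 1.333 km/s.

v = 1.33 km/s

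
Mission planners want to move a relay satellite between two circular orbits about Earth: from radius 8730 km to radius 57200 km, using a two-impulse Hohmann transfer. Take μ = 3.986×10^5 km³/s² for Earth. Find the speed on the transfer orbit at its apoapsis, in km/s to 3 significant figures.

v = 1.36 km/s

The Hohmann ellipse has a_t = (r₁ + r₂)/2 = 32965 km.
At apoapsis, r = 57200 km.
Applying v² = μ(2/r − 1/a_t): v = 1.358 km/s.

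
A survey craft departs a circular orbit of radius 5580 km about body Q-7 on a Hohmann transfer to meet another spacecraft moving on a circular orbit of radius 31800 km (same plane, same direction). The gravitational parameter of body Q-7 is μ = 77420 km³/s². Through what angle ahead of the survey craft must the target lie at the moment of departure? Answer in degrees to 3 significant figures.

φ = 98.9°

Semi-major axis of the transfer orbit: a_t = (5580 + 31800)/2 = 18690 km.
Transfer time t = π√(a_t³/μ) = 28849 s.
Target angular speed ω₂ = √(μ/r₂³) = 4.9067×10^-5 rad/s.
Angle swept by the target during transfer: ω₂·t = 1.4155 rad = 81.10°.
Arrival is 180° from departure on the ellipse, so φ = 180° − 81.10° = 98.9°.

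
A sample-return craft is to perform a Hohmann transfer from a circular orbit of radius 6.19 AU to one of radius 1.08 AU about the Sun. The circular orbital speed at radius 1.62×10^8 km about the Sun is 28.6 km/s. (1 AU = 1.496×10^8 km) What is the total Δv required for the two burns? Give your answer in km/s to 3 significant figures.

Δv = 14.2 km/s

From the circular-orbit relation v² = μ/r at r = 1.62×10^8 km: μ = v²r = (28.6)² × 1.62×10^8 = 1.32510×10^11 km³/s².
In km: r₁ = 6.19 × 1.496×10^8 = 9.26024×10^8 km; r₂ = 1.08 × 1.496×10^8 = 1.61568×10^8 km.
Semi-major axis of the transfer orbit: a_t = (9.26024×10^8 + 1.61568×10^8)/2 = 5.43796×10^8 km.
At r₁ the circular-orbit speed is v₁ = √(μ/r₁) = 11.96224 km/s.
On the transfer ellipse at r₁, vis-viva equation gives v_a = √[μ(2/r₁ − 1/a_t)] = 6.520368 km/s.
First burn Δv₁ = |v_a − v₁| = 5.4419 km/s.
At r₂, v₂ = √(μ/r₂) = 28.6382 km/s.
Transfer-orbit speed at r₂: v_p = √[μ(2/r₂ − 1/a_t)] = 37.3714 km/s.
Second burn Δv₂ = |v₂ − v_p| = 8.7332 km/s.
Total Δv = Δv₁ + Δv₂ = 14.18 km/s.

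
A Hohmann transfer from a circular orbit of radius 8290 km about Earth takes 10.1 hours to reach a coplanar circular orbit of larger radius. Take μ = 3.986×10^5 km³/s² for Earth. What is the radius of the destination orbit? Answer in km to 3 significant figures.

r₂ = 67000 km

Transfer time t = 10.1 hours = 36360 s, and t = π√(a_t³/μ).
So a_t = (μ t²/π²)^(1/3) = (3.986×10^5 × (36360)² / π²)^(1/3) = 37656 km.
Since a_t = (r₁ + r₂)/2, r₂ = 2a_t − r₁ = 2×37656 − 8290 = 67022 km.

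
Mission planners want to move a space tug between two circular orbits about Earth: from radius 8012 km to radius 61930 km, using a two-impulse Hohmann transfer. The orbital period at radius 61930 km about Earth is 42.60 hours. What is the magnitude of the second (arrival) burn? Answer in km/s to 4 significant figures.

From Kepler's third law T² = 4π²r³/μ at r = 61930 km, T = 42.60 hours = 42.60 × 3600 s = 1.5336×10^5 s: μ = 4π²r³/T² = 3.98693×10^5 km³/s².
Semi-major axis of the transfer orbit: a_t = (8012 + 61930)/2 = 34971 km.
On the circular orbit at r = 61930 km, v_c = √(μ/r) = 2.537 km/s.
Vis-viva on the transfer ellipse at r = 61930 km gives v_t = √[μ(2/r − 1/a_t)] = 1.214 km/s.
Δv₂ = |v_t − v_c| = |1.214 − 2.537| = 1.323 km/s.

Δv₂ = 1.323 km/s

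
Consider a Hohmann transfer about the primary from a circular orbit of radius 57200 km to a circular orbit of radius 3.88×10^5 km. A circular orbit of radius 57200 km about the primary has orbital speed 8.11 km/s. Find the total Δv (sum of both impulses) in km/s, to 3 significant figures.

From the circular-orbit relation v² = μ/r at r = 57200 km: μ = v²r = (8.11)² × 57200 = 3.76216×10^6 km³/s².
The Hohmann ellipse has a_t = (r₁ + r₂)/2 = 2.226×10^5 km.
At r₁ the circular-orbit speed is v₁ = √(μ/r₁) = 8.11000 km/s.
On the transfer ellipse at r₁, v² = μ(2/r − 1/a) gives v_p = √[μ(2/r₁ − 1/a_t)] = 10.7072 km/s.
First burn Δv₁ = |v_p − v₁| = 2.5972 km/s.
At r₂, v₂ = √(μ/r₂) = 3.1139 km/s.
Transfer-orbit speed at r₂: v_a = √[μ(2/r₂ − 1/a_t)] = 1.5785 km/s.
Second burn Δv₂ = |v₂ − v_a| = 1.5354 km/s.
Δv = Δv₁ + Δv₂ = 2.5972 + 1.5354 = 4.133 km/s.

Δv = 4.13 km/s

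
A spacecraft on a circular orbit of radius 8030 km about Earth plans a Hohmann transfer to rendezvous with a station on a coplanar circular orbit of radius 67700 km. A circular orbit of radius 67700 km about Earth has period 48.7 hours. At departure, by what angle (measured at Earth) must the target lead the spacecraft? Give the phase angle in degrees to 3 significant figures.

From Kepler's third law T² = 4π²r³/μ at r = 67700 km, T = 48.7 hours = 48.7 × 3600 s = 1.7532×10^5 s: μ = 4π²r³/T² = 3.98532×10^5 km³/s².
The Hohmann ellipse has a_t = (r₁ + r₂)/2 = 37865 km.
Transfer time t = π√(a_t³/μ) = 36670 s.
The target's mean motion on its circular orbit is ω₂ = √(μ/r₂³) = 3.584×10^-5 rad/s.
Angle swept by the target during transfer: ω₂·t = 1.314 rad = 75.29°.
Arrival is 180° from departure on the ellipse, so φ = 180° − 75.29° = 105°.

φ = 105°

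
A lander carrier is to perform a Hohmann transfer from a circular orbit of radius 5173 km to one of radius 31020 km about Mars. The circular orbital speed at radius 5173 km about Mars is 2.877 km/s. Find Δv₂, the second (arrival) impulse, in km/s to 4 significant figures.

From the circular-orbit relation v² = μ/r at r = 5173 km: μ = v²r = (2.877)² × 5173 = 42817.6 km³/s².
Semi-major axis of the transfer orbit: a_t = (5173 + 31020)/2 = 18096.5 km.
On the circular orbit at r = 31020 km, v_c = √(μ/r) = 1.17487 km/s.
Transfer-orbit speed at the same r (vis-viva, a = a_t): v_t = √[μ(2/r − 1/a_t)] = 0.628151 km/s.
Δv₂ = |v_t − v_c| = |0.628151 − 1.17487| = 0.5467 km/s.

Δv₂ = 0.5467 km/s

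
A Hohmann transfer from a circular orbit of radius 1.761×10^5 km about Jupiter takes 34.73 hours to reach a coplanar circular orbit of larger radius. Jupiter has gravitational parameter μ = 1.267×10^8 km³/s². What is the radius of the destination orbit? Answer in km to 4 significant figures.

r₂ = 9.948×10^5 km

Transfer time t = 34.73 hours = 1.25028×10^5 s, and t = π√(a_t³/μ).
So a_t = (μ t²/π²)^(1/3) = (1.267×10^8 × (1.25028×10^5)² / π²)^(1/3) = 5.8546×10^5 km.
Since a_t = (r₁ + r₂)/2, r₂ = 2a_t − r₁ = 2×5.8546×10^5 − 1.761×10^5 = 9.9482×10^5 km.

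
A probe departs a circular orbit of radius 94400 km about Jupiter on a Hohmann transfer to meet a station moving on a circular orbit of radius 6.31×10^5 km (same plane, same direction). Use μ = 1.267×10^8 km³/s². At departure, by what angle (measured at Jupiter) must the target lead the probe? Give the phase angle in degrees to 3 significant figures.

The Hohmann ellipse has a_t = (r₁ + r₂)/2 = 3.627×10^5 km.
Transfer time t = π√(a_t³/μ) = 60970 s.
Target angular speed ω₂ = √(μ/r₂³) = 2.246×10^-5 rad/s.
Angle swept by the target during transfer: ω₂·t = 1.369 rad = 78.44°.
Arrival is 180° from departure on the ellipse, so φ = 180° − 78.44° = 102°.

φ = 102°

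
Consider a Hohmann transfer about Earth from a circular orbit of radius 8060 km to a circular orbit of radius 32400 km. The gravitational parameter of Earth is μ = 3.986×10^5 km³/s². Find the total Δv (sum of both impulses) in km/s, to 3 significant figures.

Transfer-ellipse semi-major axis a_t = (r₁ + r₂)/2 = (8060 + 32400)/2 = 20230 km.
Circular speed at r₁: v₁ = √(μ/r₁) = √(3.986×10^5/8060) = 7.0324 km/s.
On the transfer ellipse at r₁, vis-viva gives v_p = √[μ(2/r₁ − 1/a_t)] = 8.8997 km/s.
First burn Δv₁ = |v_p − v₁| = 1.867 km/s.
Circular speed at r₂: v₂ = √(μ/r₂) = 3.5075 km/s.
Transfer-orbit speed at r₂: v_a = √[μ(2/r₂ − 1/a_t)] = 2.2139 km/s.
Second burn Δv₂ = |v₂ − v_a| = 1.294 km/s.
Δv = Δv₁ + Δv₂ = 1.867 + 1.294 = 3.161 km/s.

Δv = 3.16 km/s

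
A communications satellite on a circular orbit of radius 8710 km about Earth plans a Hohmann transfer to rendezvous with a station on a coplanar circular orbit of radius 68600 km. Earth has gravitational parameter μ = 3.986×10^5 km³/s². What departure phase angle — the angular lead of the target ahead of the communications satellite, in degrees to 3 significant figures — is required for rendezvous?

φ = 104°

The Hohmann ellipse has a_t = (r₁ + r₂)/2 = 38655 km.
Transfer time t = π√(a_t³/μ) = 37817.2 s.
The target's mean motion on its circular orbit is ω₂ = √(μ/r₂³) = 3.51384×10^-5 rad/s.
Angle swept by the target during transfer: ω₂·t = 1.32884 rad = 76.14°.
The communications satellite traverses 180° on the transfer ellipse, so the target must lead by 180° − 76.14° = 104°.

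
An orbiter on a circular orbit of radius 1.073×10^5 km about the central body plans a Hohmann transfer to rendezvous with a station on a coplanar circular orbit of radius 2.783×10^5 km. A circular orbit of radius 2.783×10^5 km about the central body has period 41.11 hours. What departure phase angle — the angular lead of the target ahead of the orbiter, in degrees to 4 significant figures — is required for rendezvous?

From Kepler's third law T² = 4π²r³/μ at r = 2.783×10^5 km, T = 41.11 hours = 41.11 × 3600 s = 1.47996×10^5 s: μ = 4π²r³/T² = 3.88507×10^7 km³/s².
Semi-major axis of the transfer orbit: a_t = (1.073×10^5 + 2.783×10^5)/2 = 1.928×10^5 km.
Transfer time t = π√(a_t³/μ) = 42669 s.
The target's mean motion on its circular orbit is ω₂ = √(μ/r₂³) = 4.2455×10^-5 rad/s.
Angle swept by the target during transfer: ω₂·t = 1.8115 rad = 103.79°.
Arrival is 180° from departure on the ellipse, so φ = 180° − 103.79° = 76.21°.

φ = 76.21°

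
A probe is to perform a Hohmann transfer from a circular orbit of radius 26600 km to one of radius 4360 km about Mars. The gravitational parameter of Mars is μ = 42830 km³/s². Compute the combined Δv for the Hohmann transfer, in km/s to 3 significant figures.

Δv = 1.57 km/s

Semi-major axis of the transfer orbit: a_t = (26600 + 4360)/2 = 15480 km.
At r₁ the circular-orbit speed is v₁ = √(μ/r₁) = 1.2689 km/s.
On the transfer ellipse at r₁, v² = μ(2/r − 1/a) gives v_a = √[μ(2/r₁ − 1/a_t)] = 0.67343 km/s.
First burn Δv₁ = |v_a − v₁| = 0.5955 km/s.
At r₂, v₂ = √(μ/r₂) = 3.1342 km/s.
Transfer-orbit speed at r₂: v_p = √[μ(2/r₂ − 1/a_t)] = 4.1085 km/s.
Second burn Δv₂ = |v₂ − v_p| = 0.9743 km/s.
Δv = Δv₁ + Δv₂ = 0.5955 + 0.9743 = 1.570 km/s.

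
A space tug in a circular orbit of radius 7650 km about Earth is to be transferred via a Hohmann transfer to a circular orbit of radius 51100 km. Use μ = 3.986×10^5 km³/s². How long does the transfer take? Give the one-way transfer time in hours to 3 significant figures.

The Hohmann ellipse has a_t = (r₁ + r₂)/2 = 29375 km.
Half the transfer-orbit period gives t = π√(a_t³/μ) = 25050 s.
Converting: 25050 s ÷ 3600 s/hour = 6.96 hours.

t = 6.96 hours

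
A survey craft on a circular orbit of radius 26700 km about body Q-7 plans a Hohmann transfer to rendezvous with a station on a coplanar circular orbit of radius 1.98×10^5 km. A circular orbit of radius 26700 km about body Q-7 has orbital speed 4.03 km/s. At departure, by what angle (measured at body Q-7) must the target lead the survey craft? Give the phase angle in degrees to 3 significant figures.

φ = 103°

From the circular-orbit relation v² = μ/r at r = 26700 km: μ = v²r = (4.03)² × 26700 = 4.33632×10^5 km³/s².
Transfer-ellipse semi-major axis a_t = (r₁ + r₂)/2 = (26700 + 1.980×10^5)/2 = 1.1235×10^5 km.
The half-period of the transfer ellipse is t = π√(a_t³/μ) = 1.7966×10^5 s.
The target's mean motion on its circular orbit is ω₂ = √(μ/r₂³) = 7.4742×10^-6 rad/s.
Angle swept by the target during transfer: ω₂·t = 1.3428 rad = 76.94°.
The survey craft traverses 180° on the transfer ellipse, so the target must lead by 180° − 76.94° = 103°.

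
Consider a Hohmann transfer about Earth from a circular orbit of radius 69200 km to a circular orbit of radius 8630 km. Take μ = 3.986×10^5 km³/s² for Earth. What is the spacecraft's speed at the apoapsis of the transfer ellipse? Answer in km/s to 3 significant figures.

The Hohmann ellipse has a_t = (r₁ + r₂)/2 = 38915 km.
At apoapsis, r = 69200 km.
Vis-viva: v = √[μ(2/r − 1/a_t)] = √[3.986×10^5 × (2/69200 − 1/38915)] = 1.130 km/s.

v = 1.13 km/s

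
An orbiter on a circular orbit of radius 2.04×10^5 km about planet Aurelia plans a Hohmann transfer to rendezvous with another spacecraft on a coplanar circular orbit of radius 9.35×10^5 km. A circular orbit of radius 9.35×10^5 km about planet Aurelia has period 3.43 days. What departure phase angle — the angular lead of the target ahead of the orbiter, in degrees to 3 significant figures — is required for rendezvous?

φ = 94.4°

From Kepler's third law T² = 4π²r³/μ at r = 9.35×10^5 km, T = 3.43 days = 3.43 × 86400 s = 2.96352×10^5 s: μ = 4π²r³/T² = 3.67434×10^8 km³/s².
Transfer-ellipse semi-major axis a_t = (r₁ + r₂)/2 = (2.040×10^5 + 9.350×10^5)/2 = 5.695×10^5 km.
The half-period of the transfer ellipse is t = π√(a_t³/μ) = 70437.0 s.
Target angular speed ω₂ = √(μ/r₂³) = 2.12018×10^-5 rad/s.
Angle swept by the target during transfer: ω₂·t = 1.49339 rad = 85.56°.
Arrival is 180° from departure on the ellipse, so φ = 180° − 85.56° = 94.4°.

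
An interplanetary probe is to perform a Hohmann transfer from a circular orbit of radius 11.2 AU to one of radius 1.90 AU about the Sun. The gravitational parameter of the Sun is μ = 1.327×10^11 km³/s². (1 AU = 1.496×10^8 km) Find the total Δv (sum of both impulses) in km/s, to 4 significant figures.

In km: r₁ = 11.2 × 1.496×10^8 = 1.67552×10^9 km; r₂ = 1.90 × 1.496×10^8 = 2.8424×10^8 km.
Transfer-ellipse semi-major axis a_t = (r₁ + r₂)/2 = (1.67552×10^9 + 2.8424×10^8)/2 = 9.7988×10^8 km.
At r₁ the circular-orbit speed is v₁ = √(μ/r₁) = 8.899 km/s.
On the transfer ellipse at r₁, vis-viva equation gives v_a = √[μ(2/r₁ − 1/a_t)] = 4.793 km/s.
First burn Δv₁ = |v_a − v₁| = 4.106 km/s.
Circular speed at r₂: v₂ = √(μ/r₂) = 21.607 km/s.
Transfer-orbit speed at r₂: v_p = √[μ(2/r₂ − 1/a_t)] = 28.254 km/s.
Second burn Δv₂ = |v₂ − v_p| = 6.647 km/s.
Total Δv = Δv₁ + Δv₂ = 10.75 km/s.

Δv = 10.75 km/s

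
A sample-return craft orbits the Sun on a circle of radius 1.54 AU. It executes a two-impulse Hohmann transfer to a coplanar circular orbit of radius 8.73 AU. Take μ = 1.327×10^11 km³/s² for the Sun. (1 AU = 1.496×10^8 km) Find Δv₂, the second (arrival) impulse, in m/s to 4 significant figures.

Δv₂ = 4560 m/s

In km: r₁ = 1.54 × 1.496×10^8 = 2.30384×10^8 km; r₂ = 8.73 × 1.496×10^8 = 1.306008×10^9 km.
The Hohmann ellipse has a_t = (r₁ + r₂)/2 = 7.68196×10^8 km.
On the circular orbit at r = 1.306008×10^9 km, v_c = √(μ/r) = 10.08 km/s.
Transfer-orbit speed at the same r (vis-viva, a = a_t): v_t = √[μ(2/r − 1/a_t)] = 5.520 km/s.
Δv₂ = |v_t − v_c| = |5.520 − 10.08| = 4.560 km/s.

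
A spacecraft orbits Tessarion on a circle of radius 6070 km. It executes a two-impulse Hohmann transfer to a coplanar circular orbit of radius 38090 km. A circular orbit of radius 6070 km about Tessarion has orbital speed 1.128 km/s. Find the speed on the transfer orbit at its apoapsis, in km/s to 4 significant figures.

From the circular-orbit relation v² = μ/r at r = 6070 km: μ = v²r = (1.128)² × 6070 = 7723.37 km³/s².
Semi-major axis of the transfer orbit: a_t = (6070 + 38090)/2 = 22080 km.
The apoapsis of the transfer ellipse is at r = 38090 km.
Vis-viva: v = √[μ(2/r − 1/a_t)] = √[7723.37 × (2/38090 − 1/22080)] = 0.2361 km/s.

v = 0.2361 km/s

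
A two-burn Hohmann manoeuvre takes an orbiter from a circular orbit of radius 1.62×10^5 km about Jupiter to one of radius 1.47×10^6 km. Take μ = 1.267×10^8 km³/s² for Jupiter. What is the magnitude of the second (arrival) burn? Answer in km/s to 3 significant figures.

The Hohmann ellipse has a_t = (r₁ + r₂)/2 = 8.160×10^5 km.
On the circular orbit at r = 1.470×10^6 km, v_c = √(μ/r) = 9.284 km/s.
Transfer-orbit speed at the same r (vis-viva, a = a_t): v_t = √[μ(2/r − 1/a_t)] = 4.137 km/s.
Δv₂ = |v_t − v_c| = |4.137 − 9.284| = 5.147 km/s.

Δv₂ = 5.15 km/s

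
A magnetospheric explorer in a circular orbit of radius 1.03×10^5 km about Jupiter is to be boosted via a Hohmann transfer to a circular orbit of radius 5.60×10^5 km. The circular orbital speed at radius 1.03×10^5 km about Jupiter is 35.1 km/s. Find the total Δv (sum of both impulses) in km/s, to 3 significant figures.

From the circular-orbit relation v² = μ/r at r = 1.03×10^5 km: μ = v²r = (35.1)² × 1.03×10^5 = 1.26897×10^8 km³/s².
The Hohmann ellipse has a_t = (r₁ + r₂)/2 = 3.315×10^5 km.
Circular speed at r₁: v₁ = √(μ/r₁) = √(1.26897×10^8/1.030×10^5) = 35.10 km/s.
Transfer-orbit speed at r₁ (vis-viva): v_p = √[μ(2/r₁ − 1/a_t)] = 45.62 km/s.
First burn Δv₁ = |v_p − v₁| = 10.52 km/s.
Circular speed at r₂: v₂ = √(μ/r₂) = 15.053 km/s.
Transfer-orbit speed at r₂: v_a = √[μ(2/r₂ − 1/a_t)] = 8.3909 km/s.
Second burn Δv₂ = |v₂ − v_a| = 6.662 km/s.
Δv = Δv₁ + Δv₂ = 10.52 + 6.662 = 17.18 km/s.

Δv = 17.2 km/s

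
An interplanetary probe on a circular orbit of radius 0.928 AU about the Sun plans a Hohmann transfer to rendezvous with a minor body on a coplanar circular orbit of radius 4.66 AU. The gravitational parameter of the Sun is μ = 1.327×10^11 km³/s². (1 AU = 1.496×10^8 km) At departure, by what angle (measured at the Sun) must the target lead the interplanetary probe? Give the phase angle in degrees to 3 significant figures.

φ = 96.4°

In km: r₁ = 0.928 × 1.496×10^8 = 1.388288×10^8 km; r₂ = 4.66 × 1.496×10^8 = 6.97136×10^8 km.
Transfer-ellipse semi-major axis a_t = (r₁ + r₂)/2 = (1.388288×10^8 + 6.97136×10^8)/2 = 4.179824×10^8 km.
Transfer time t = π√(a_t³/μ) = 7.370×10^7 s.
Target angular speed ω₂ = √(μ/r₂³) = 1.979×10^-8 rad/s.
Angle swept by the target during transfer: ω₂·t = 1.4585 rad = 83.57°.
The interplanetary probe traverses 180° on the transfer ellipse, so the target must lead by 180° − 83.57° = 96.4°.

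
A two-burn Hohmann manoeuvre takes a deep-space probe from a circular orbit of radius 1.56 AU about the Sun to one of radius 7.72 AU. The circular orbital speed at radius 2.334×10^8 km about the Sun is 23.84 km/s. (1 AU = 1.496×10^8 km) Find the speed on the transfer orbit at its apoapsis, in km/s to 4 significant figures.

From the circular-orbit relation v² = μ/r at r = 2.334×10^8 km: μ = v²r = (23.84)² × 2.334×10^8 = 1.32652×10^11 km³/s².
In km: r₁ = 1.56 × 1.496×10^8 = 2.33376×10^8 km; r₂ = 7.72 × 1.496×10^8 = 1.154912×10^9 km.
Semi-major axis of the transfer orbit: a_t = (2.33376×10^8 + 1.154912×10^9)/2 = 6.94144×10^8 km.
At apoapsis, r = 1.154912×10^9 km.
Vis-viva: v = √[μ(2/r − 1/a_t)] = √[1.32652×10^11 × (2/1.154912×10^9 − 1/6.94144×10^8)] = 6.214 km/s.

v = 6.214 km/s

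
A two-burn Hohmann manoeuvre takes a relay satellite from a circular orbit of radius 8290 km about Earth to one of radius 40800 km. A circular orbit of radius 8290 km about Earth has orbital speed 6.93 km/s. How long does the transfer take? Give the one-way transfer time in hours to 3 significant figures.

t = 5.32 hours

From the circular-orbit relation v² = μ/r at r = 8290 km: μ = v²r = (6.93)² × 8290 = 3.98126×10^5 km³/s².
Semi-major axis of the transfer orbit: a_t = (8290 + 40800)/2 = 24545 km.
Transfer time t = π√(a_t³/μ) = π√((24545)³ / 3.98126×10^5) = 19150 s.
Converting: 19150 s ÷ 3600 s/hour = 5.32 hours.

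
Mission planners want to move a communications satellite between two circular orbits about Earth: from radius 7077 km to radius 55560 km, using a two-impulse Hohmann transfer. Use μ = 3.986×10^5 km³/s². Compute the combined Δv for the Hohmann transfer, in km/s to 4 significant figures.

Transfer-ellipse semi-major axis a_t = (r₁ + r₂)/2 = (7077 + 55560)/2 = 31318.5 km.
Circular speed at r₁: v₁ = √(μ/r₁) = √(3.986×10^5/7077) = 7.505 km/s.
Transfer-orbit speed at r₁ (vis-viva equation): v_p = √[μ(2/r₁ − 1/a_t)] = 9.996 km/s.
First burn Δv₁ = |v_p − v₁| = 2.491 km/s.
Circular speed at r₂: v₂ = √(μ/r₂) = 2.678 km/s.
Transfer-orbit speed at r₂: v_a = √[μ(2/r₂ − 1/a_t)] = 1.273 km/s.
Second burn Δv₂ = |v₂ − v_a| = 1.405 km/s.
Total Δv = Δv₁ + Δv₂ = 3.896 km/s.

Δv = 3.896 km/s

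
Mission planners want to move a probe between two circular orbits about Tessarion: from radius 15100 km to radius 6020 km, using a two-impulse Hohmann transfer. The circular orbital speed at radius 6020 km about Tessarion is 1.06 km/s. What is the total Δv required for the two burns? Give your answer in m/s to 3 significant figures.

From the circular-orbit relation v² = μ/r at r = 6020 km: μ = v²r = (1.06)² × 6020 = 6764.07 km³/s².
The Hohmann ellipse has a_t = (r₁ + r₂)/2 = 10560 km.
At r₁ the circular-orbit speed is v₁ = √(μ/r₁) = 0.6693 km/s.
On the transfer ellipse at r₁, vis-viva equation gives v_a = √[μ(2/r₁ − 1/a_t)] = 0.5053 km/s.
First burn Δv₁ = |v_a − v₁| = 0.1640 km/s.
At r₂, v₂ = √(μ/r₂) = 1.0600 km/s.
Transfer-orbit speed at r₂: v_p = √[μ(2/r₂ − 1/a_t)] = 1.2675 km/s.
Second burn Δv₂ = |v₂ − v_p| = 0.2075 km/s.
Total Δv = Δv₁ + Δv₂ = 0.3715 km/s.

Δv = 371 m/s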